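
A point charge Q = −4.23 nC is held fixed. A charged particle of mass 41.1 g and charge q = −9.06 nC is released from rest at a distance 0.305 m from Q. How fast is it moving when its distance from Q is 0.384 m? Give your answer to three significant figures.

Only the electrostatic force acts, so mechanical energy is conserved: ½mv² = U₁ − U₂ = kQq(1/r₁ − 1/r₂).
U₁ − U₂ = (8.99×10⁹ N·m²/C²)(-4.23×10⁻⁹ C)(-9.06×10⁻⁹ C)(1/0.305 − 1/0.384) = 2.32×10⁻⁷ J.
v = √(2·2.32×10⁻⁷/0.0411) = 3.36×10⁻³ m/s.

3.36×10⁻³ m/s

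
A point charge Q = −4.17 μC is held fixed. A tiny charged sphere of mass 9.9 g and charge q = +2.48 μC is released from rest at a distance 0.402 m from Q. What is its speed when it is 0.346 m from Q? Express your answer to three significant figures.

2.75 m/s

Only the electrostatic force acts, so mechanical energy is conserved: ½mv² = U₁ − U₂ = kQq(1/r₁ − 1/r₂).
U₁ − U₂ = (8.99×10⁹ N·m²/C²)(-4.17×10⁻⁶ C)(2.48×10⁻⁶ C)(1/0.402 − 1/0.346) = 0.0374 J.
v = √(2·0.0374/9.90×10⁻³) = 2.75 m/s.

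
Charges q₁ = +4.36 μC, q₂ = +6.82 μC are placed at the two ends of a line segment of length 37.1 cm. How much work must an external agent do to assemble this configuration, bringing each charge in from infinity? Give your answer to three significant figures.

The work to assemble the configuration equals its total potential energy, U = Σ kqᵢqⱼ/rᵢⱼ over all pairs.
The separation is r = 0.371 m.
U = (0.721) = 0.721 J.

0.721 J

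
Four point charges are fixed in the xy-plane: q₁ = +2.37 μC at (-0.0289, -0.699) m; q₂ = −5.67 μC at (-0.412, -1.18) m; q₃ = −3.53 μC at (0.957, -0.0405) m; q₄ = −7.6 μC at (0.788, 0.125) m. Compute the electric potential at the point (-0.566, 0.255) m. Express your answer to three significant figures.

-8.65×10⁴ V

The total potential is the scalar sum of each charge's contribution, V = Σ kqᵢ/rᵢ.
Distances from the field point to each charge: r₁ = 1.09 m, r₂ = 1.44 m, r₃ = 1.55 m, r₄ = 1.36 m.
V = k[(2.37×10⁻⁶)/(1.09) + (-5.67×10⁻⁶)/(1.44) + (-3.53×10⁻⁶)/(1.55) + (-7.60×10⁻⁶)/(1.36)] = -8.65×10⁴ V.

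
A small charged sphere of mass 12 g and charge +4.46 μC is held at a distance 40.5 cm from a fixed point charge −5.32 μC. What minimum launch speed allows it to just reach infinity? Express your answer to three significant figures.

9.37 m/s

To just escape, total mechanical energy must reach zero at infinity: ½mv²_min + U = 0, so ½mv²_min = −U = |kQq|/r.
|U| = |kQq|/r = (8.99×10⁹ N·m²/C²)(5.32×10⁻⁶)(4.46×10⁻⁶)/(0.405) = 0.527 J.
v_min = √(2|U|/m) = √(2·0.527/0.0120) = 9.37 m/s.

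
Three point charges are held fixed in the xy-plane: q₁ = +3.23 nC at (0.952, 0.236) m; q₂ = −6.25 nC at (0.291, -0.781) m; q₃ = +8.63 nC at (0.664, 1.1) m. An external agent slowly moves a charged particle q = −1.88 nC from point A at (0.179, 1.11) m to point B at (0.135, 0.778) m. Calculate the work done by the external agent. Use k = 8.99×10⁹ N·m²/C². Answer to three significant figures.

6.79×10⁻⁸ J

For quasistatic motion the external work equals the change in potential energy: W_ext = qΔV = q(V_B − V_A).
At A: distances to the source charges are 1.17 m, 1.89 m, 0.485 m; V_A = Σ kqᵢ/rᵢ = 155 V.
At B: distances to the source charges are 0.980 m, 1.57 m, 0.619 m; V_B = Σ kqᵢ/rᵢ = 119 V.
ΔV = V_B − V_A = -36.1 V.
W_ext = qΔV = (-1.88×10⁻⁹ C)(-36.1 V) = 6.79×10⁻⁸ J.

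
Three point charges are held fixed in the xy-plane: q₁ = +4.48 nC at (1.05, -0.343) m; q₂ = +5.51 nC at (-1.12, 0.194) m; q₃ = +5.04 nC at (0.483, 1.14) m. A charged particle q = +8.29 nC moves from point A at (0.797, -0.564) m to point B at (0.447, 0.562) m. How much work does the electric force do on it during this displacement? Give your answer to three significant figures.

The work done by the electric force is W_field = −ΔU = −q(V_B − V_A) = q(V_A − V_B).
At A: distances to the source charges are 0.336 m, 2.06 m, 1.73 m; V_A = Σ kqᵢ/rᵢ = 170 V.
At B: distances to the source charges are 1.09 m, 1.61 m, 0.579 m; V_B = Σ kqᵢ/rᵢ = 146 V.
ΔV = V_B − V_A = -24.0 V.
W_field = −qΔV = −(8.29×10⁻⁹ C)(-24.0 V) = 1.99×10⁻⁷ J.

1.99×10⁻⁷ J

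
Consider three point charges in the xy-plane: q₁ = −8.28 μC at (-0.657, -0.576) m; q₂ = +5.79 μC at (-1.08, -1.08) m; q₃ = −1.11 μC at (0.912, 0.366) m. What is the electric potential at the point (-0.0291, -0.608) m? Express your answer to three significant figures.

The total potential is the scalar sum of each charge's contribution, V = Σ kqᵢ/rᵢ.
Distances from the field point to each charge: r₁ = 0.629 m, r₂ = 1.15 m, r₃ = 1.35 m.
V = k[(-8.28×10⁻⁶)/(0.629) + (5.79×10⁻⁶)/(1.15) + (-1.11×10⁻⁶)/(1.35)] = -8.06×10⁴ V.

-8.06×10⁴ V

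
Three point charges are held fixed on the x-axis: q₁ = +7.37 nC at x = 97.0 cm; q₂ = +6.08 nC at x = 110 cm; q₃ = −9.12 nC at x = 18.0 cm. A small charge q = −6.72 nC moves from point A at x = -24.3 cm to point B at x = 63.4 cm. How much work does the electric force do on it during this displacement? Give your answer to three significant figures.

The work done by the electric force is W_field = −ΔU = −q(V_B − V_A) = q(V_A − V_B).
At A: distances to the source charges are 1.21 m, 1.34 m, 0.423 m; V_A = Σ kqᵢ/rᵢ = -98.5 V.
At B: distances to the source charges are 0.336 m, 0.466 m, 0.454 m; V_B = Σ kqᵢ/rᵢ = 134 V.
ΔV = V_B − V_A = 232 V.
W_field = −qΔV = −(-6.72×10⁻⁹ C)(232 V) = 1.56×10⁻⁶ J.

1.56×10⁻⁶ J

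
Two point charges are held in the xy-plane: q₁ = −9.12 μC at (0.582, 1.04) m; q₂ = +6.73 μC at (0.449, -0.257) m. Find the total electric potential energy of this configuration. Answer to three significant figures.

-0.423 J

The work to assemble the configuration equals its total potential energy, U = Σ kqᵢqⱼ/rᵢⱼ over all pairs.
Pair separations: r₁₂ = 1.30 m.
U = (-0.423) = -0.423 J.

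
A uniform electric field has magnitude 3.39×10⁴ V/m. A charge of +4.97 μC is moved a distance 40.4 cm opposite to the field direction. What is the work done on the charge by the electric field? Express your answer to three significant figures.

The potential change for a displacement 40.4 cm opposite to the field direction is ΔV = +Ed = 1.37×10⁴ V.
W_field = −qΔV = -0.0681 J.

-0.0681 J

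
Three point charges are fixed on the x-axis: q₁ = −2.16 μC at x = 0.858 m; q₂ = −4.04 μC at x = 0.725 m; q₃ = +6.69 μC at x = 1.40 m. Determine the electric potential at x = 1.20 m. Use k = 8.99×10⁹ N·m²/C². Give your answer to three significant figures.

Electric potential is a scalar, so the contributions from each charge add algebraically: V = Σ kqᵢ/rᵢ.
Distances from the field point to each charge: r₁ = 0.342 m, r₂ = 0.475 m, r₃ = 0.200 m.
V = k[(-2.16×10⁻⁶)/(0.342) + (-4.04×10⁻⁶)/(0.475) + (6.69×10⁻⁶)/(0.200)] = 1.67×10⁵ V.

1.67×10⁵ V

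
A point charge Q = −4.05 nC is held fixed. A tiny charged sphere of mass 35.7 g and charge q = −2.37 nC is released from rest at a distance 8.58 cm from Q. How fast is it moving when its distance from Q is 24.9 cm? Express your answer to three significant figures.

6.08×10⁻³ m/s

Only the electrostatic force acts, so mechanical energy is conserved: ½mv² = U₁ − U₂ = kQq(1/r₁ − 1/r₂).
U₁ − U₂ = (8.99×10⁹ N·m²/C²)(-4.05×10⁻⁹ C)(-2.37×10⁻⁹ C)(1/0.0858 − 1/0.249) = 6.59×10⁻⁷ J.
v = √(2·6.59×10⁻⁷/0.0357) = 6.08×10⁻³ m/s.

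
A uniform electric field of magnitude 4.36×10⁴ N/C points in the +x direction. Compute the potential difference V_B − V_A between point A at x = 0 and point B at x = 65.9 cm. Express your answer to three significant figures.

In a uniform field, potential decreases in the direction of E: V_B − V_A = −E·Δx.
V_B − V_A = −(4.36×10⁴ V/m)(0.659 m) = -2.87×10⁴ V.

-2.87×10⁴ V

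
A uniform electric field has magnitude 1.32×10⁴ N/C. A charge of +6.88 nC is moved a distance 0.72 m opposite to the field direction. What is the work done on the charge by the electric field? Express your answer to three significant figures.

The potential change for a displacement 0.72 m opposite to the field direction is ΔV = +Ed = 9500 V.
W_field = −qΔV = -6.54×10⁻⁵ J.

-6.54×10⁻⁵ J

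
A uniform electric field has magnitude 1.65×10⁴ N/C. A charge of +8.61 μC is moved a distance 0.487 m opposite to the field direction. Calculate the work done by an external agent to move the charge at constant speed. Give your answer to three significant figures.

The potential change for a displacement 0.487 m opposite to the field direction is ΔV = +Ed = 8040 V.
W_ext = qΔV = 0.0692 J.

0.0692 J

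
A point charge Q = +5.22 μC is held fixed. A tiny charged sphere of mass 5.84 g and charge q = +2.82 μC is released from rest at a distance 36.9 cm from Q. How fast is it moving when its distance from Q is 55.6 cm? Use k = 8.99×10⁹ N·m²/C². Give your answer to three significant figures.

6.43 m/s

Only the electrostatic force acts, so mechanical energy is conserved: ½mv² = U₁ − U₂ = kQq(1/r₁ − 1/r₂).
U₁ − U₂ = (8.99×10⁹ N·m²/C²)(5.22×10⁻⁶ C)(2.82×10⁻⁶ C)(1/0.369 − 1/0.556) = 0.121 J.
v = √(2·0.121/5.84×10⁻³) = 6.43 m/s.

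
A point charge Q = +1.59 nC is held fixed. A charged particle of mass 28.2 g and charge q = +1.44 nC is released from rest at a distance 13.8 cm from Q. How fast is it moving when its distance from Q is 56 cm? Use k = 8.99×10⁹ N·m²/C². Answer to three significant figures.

Only the electrostatic force acts, so mechanical energy is conserved: ½mv² = U₁ − U₂ = kQq(1/r₁ − 1/r₂).
U₁ − U₂ = (8.99×10⁹ N·m²/C²)(1.59×10⁻⁹ C)(1.44×10⁻⁹ C)(1/0.138 − 1/0.560) = 1.12×10⁻⁷ J.
v = √(2·1.12×10⁻⁷/0.0282) = 2.82×10⁻³ m/s.

2.82×10⁻³ m/s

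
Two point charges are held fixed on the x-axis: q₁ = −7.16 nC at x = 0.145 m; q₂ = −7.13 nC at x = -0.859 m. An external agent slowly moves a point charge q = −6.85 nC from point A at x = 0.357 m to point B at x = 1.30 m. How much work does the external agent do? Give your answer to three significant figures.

-1.86×10⁻⁶ J

For quasistatic motion the external work equals the change in potential energy: W_ext = qΔV = q(V_B − V_A).
At A: distances to the source charges are 0.212 m, 1.22 m; V_A = Σ kqᵢ/rᵢ = -356 V.
At B: distances to the source charges are 1.16 m, 2.16 m; V_B = Σ kqᵢ/rᵢ = -85.4 V.
ΔV = V_B − V_A = 271 V.
W_ext = qΔV = (-6.85×10⁻⁹ C)(271 V) = -1.86×10⁻⁶ J.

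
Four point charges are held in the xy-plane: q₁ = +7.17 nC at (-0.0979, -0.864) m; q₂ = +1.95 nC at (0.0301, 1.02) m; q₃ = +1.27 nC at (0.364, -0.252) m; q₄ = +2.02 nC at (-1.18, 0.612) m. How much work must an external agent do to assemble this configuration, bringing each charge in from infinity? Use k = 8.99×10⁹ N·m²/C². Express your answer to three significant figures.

3.02×10⁻⁷ J

The work to assemble the configuration equals its total potential energy, U = Σ kqᵢqⱼ/rᵢⱼ over all pairs.
Pair separations: r₁₂ = 1.89 m, r₁₃ = 0.767 m, r₁₄ = 1.83 m, r₂₃ = 1.32 m, r₂₄ = 1.28 m, r₃₄ = 1.77 m.
Summing all 6 pair terms gives U = 3.02×10⁻⁷ J.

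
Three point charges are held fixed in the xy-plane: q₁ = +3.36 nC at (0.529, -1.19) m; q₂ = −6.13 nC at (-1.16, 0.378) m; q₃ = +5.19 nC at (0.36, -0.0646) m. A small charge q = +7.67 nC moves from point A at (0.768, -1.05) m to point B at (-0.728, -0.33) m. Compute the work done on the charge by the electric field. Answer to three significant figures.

1.03×10⁻⁶ J

The work done by the electric force is W_field = −ΔU = −q(V_B − V_A) = q(V_A − V_B).
At A: distances to the source charges are 0.277 m, 2.40 m, 1.07 m; V_A = Σ kqᵢ/rᵢ = 130 V.
At B: distances to the source charges are 1.52 m, 0.829 m, 1.12 m; V_B = Σ kqᵢ/rᵢ = -4.95 V.
ΔV = V_B − V_A = -135 V.
W_field = −qΔV = −(7.67×10⁻⁹ C)(-135 V) = 1.03×10⁻⁶ J.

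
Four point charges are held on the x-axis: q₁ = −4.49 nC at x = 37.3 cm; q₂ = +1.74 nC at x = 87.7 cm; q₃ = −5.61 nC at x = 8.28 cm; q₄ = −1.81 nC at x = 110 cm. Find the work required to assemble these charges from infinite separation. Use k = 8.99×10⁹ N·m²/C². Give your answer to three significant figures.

The work to assemble the configuration equals its total potential energy, U = Σ kqᵢqⱼ/rᵢⱼ over all pairs.
Pair separations: r₁₂ = 0.504 m, r₁₃ = 0.290 m, r₁₄ = 0.727 m, r₂₃ = 0.794 m, r₂₄ = 0.223 m, r₃₄ = 1.02 m.
Summing all 6 pair terms gives U = 5.94×10⁻⁷ J.

5.94×10⁻⁷ J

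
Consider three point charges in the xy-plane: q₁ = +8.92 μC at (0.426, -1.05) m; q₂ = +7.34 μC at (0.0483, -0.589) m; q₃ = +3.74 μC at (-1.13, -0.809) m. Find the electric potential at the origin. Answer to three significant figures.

Electric potential is a scalar, so the contributions from each charge add algebraically: V = Σ kqᵢ/rᵢ.
Distances from the field point to each charge: r₁ = 1.13 m, r₂ = 0.591 m, r₃ = 1.39 m.
V = k[(8.92×10⁻⁶)/(1.13) + (7.34×10⁻⁶)/(0.591) + (3.74×10⁻⁶)/(1.39)] = 2.07×10⁵ V.

2.07×10⁵ V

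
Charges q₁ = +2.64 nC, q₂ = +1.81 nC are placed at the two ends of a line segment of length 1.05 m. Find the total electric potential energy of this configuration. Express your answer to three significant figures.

4.09×10⁻⁸ J

The assembly work is the sum of pairwise potential energies, U = Σ_{i<j} kqᵢqⱼ/rᵢⱼ.
The separation is r = 1.05 m.
U = (4.09×10⁻⁸) = 4.09×10⁻⁸ J.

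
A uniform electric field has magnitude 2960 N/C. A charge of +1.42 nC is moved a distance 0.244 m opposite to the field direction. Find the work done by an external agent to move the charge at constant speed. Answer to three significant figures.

The potential change for a displacement 0.244 m opposite to the field direction is ΔV = +Ed = 722 V.
W_ext = qΔV = 1.03×10⁻⁶ J.

1.03×10⁻⁶ J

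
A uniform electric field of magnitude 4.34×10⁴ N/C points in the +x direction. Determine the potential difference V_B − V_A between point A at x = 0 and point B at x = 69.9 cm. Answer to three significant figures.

In a uniform field, potential decreases in the direction of E: V_B − V_A = −E·Δx.
V_B − V_A = −(4.34×10⁴ V/m)(0.699 m) = -3.03×10⁴ V.

-3.03×10⁴ V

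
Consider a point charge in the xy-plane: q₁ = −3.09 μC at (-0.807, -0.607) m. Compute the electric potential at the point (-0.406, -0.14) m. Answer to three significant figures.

-4.51×10⁴ V

The total potential is the scalar sum of each charge's contribution, V = Σ kqᵢ/rᵢ.
Distances from the field point to each charge: r₁ = 0.616 m.
V = k[(-3.09×10⁻⁶)/(0.616)] = -4.51×10⁴ V.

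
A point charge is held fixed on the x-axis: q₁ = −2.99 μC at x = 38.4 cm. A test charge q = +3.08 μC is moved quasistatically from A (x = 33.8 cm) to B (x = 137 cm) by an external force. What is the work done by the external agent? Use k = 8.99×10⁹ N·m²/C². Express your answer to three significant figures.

1.72 J

For quasistatic motion the external work equals the change in potential energy: W_ext = qΔV = q(V_B − V_A).
At A: distance to the source charge is 0.0460 m; V_A = kq₁/r = -5.84×10⁵ V.
At B: distance to the source charge is 0.986 m; V_B = kq₁/r = -2.73×10⁴ V.
ΔV = V_B − V_A = 5.57×10⁵ V.
W_ext = qΔV = (3.08×10⁻⁶ C)(5.57×10⁵ V) = 1.72 J.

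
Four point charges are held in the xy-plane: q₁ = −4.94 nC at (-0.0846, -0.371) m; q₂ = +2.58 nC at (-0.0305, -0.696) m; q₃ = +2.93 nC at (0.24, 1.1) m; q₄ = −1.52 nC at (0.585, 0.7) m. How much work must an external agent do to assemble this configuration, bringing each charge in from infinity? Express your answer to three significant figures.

The work to assemble the configuration equals its total potential energy, U = Σ kqᵢqⱼ/rᵢⱼ over all pairs.
Pair separations: r₁₂ = 0.329 m, r₁₃ = 1.51 m, r₁₄ = 1.26 m, r₂₃ = 1.82 m, r₂₄ = 1.53 m, r₃₄ = 0.528 m.
Summing all 6 pair terms gives U = -4.42×10⁻⁷ J.

-4.42×10⁻⁷ J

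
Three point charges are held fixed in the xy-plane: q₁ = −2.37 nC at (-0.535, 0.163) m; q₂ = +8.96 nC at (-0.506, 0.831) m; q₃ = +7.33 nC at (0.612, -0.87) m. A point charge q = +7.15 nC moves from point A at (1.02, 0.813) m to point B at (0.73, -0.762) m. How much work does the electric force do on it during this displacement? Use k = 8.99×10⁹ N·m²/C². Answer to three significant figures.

The work done by the electric force is W_field = −ΔU = −q(V_B − V_A) = q(V_A − V_B).
At A: distances to the source charges are 1.69 m, 1.53 m, 1.73 m; V_A = Σ kqᵢ/rᵢ = 78.2 V.
At B: distances to the source charges are 1.57 m, 2.02 m, 0.160 m; V_B = Σ kqᵢ/rᵢ = 438 V.
ΔV = V_B − V_A = 360 V.
W_field = −qΔV = −(7.15×10⁻⁹ C)(360 V) = -2.57×10⁻⁶ J.

-2.57×10⁻⁶ J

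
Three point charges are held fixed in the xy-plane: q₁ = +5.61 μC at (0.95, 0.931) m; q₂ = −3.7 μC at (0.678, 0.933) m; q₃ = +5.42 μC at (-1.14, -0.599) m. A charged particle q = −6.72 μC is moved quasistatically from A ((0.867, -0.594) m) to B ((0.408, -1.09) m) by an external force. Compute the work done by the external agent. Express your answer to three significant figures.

-0.0143 J

For quasistatic motion the external work equals the change in potential energy: W_ext = qΔV = q(V_B − V_A).
At A: distances to the source charges are 1.53 m, 1.54 m, 2.01 m; V_A = Σ kqᵢ/rᵢ = 3.57×10⁴ V.
At B: distances to the source charges are 2.09 m, 2.04 m, 1.62 m; V_B = Σ kqᵢ/rᵢ = 3.78×10⁴ V.
ΔV = V_B − V_A = 2130 V.
W_ext = qΔV = (-6.72×10⁻⁶ C)(2130 V) = -0.0143 J.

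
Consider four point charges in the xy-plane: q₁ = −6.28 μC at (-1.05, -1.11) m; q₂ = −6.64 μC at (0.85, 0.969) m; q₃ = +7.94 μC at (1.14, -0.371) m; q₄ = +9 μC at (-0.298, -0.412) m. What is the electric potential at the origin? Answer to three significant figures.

1.35×10⁵ V

The total potential is the scalar sum of each charge's contribution, V = Σ kqᵢ/rᵢ.
Distances from the field point to each charge: r₁ = 1.53 m, r₂ = 1.29 m, r₃ = 1.20 m, r₄ = 0.508 m.
V = k[(-6.28×10⁻⁶)/(1.53) + (-6.64×10⁻⁶)/(1.29) + (7.94×10⁻⁶)/(1.20) + (9.00×10⁻⁶)/(0.508)] = 1.35×10⁵ V.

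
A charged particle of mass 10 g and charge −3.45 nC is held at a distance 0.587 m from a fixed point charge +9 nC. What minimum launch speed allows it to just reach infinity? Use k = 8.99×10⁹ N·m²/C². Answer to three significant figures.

9.75×10⁻³ m/s

To just escape, total mechanical energy must reach zero at infinity: ½mv²_min + U = 0, so ½mv²_min = −U = |kQq|/r.
|U| = |kQq|/r = (8.99×10⁹ N·m²/C²)(9.00×10⁻⁹)(3.45×10⁻⁹)/(0.587) = 4.76×10⁻⁷ J.
v_min = √(2|U|/m) = √(2·4.76×10⁻⁷/0.0100) = 9.75×10⁻³ m/s.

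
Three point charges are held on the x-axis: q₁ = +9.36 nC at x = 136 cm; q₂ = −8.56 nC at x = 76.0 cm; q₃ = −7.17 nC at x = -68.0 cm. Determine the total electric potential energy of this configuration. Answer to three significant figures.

The work to assemble the configuration equals its total potential energy, U = Σ kqᵢqⱼ/rᵢⱼ over all pairs.
Pair separations: r₁₂ = 0.600 m, r₁₃ = 2.04 m, r₂₃ = 1.44 m.
U = (-1.20×10⁻⁶) + (-2.96×10⁻⁷) + (3.83×10⁻⁷) = -1.11×10⁻⁶ J.

-1.11×10⁻⁶ J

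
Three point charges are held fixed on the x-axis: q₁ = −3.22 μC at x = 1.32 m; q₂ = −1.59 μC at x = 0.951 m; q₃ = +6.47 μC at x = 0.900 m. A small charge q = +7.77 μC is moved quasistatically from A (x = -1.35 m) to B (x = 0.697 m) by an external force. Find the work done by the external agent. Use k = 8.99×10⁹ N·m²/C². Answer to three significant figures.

1.36 J

For quasistatic motion the external work equals the change in potential energy: W_ext = qΔV = q(V_B − V_A).
At A: distances to the source charges are 2.67 m, 2.30 m, 2.25 m; V_A = Σ kqᵢ/rᵢ = 8800 V.
At B: distances to the source charges are 0.623 m, 0.254 m, 0.203 m; V_B = Σ kqᵢ/rᵢ = 1.84×10⁵ V.
ΔV = V_B − V_A = 1.75×10⁵ V.
W_ext = qΔV = (7.77×10⁻⁶ C)(1.75×10⁵ V) = 1.36 J.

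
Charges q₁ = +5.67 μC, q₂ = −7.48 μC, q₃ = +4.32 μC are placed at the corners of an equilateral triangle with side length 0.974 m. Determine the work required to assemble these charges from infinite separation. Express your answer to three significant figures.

-0.464 J

The assembly work is the sum of pairwise potential energies, U = Σ_{i<j} kqᵢqⱼ/rᵢⱼ.
All three pair separations equal the side length, 0.974 m.
U = (-0.391) + (0.226) + (-0.298) = -0.464 J.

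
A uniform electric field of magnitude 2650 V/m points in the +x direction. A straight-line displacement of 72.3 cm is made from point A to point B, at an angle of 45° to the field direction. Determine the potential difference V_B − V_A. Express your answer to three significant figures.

Only the component of displacement along E changes the potential: ΔV = −E·d·cosθ.
ΔV = −(2650 V/m)(0.723 m)cos45° = -1350 V.

-1350 V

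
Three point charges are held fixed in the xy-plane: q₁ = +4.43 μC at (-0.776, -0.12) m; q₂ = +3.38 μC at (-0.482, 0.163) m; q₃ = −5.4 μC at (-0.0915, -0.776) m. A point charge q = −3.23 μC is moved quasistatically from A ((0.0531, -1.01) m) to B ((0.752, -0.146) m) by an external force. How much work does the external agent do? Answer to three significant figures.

For quasistatic motion the external work equals the change in potential energy: W_ext = qΔV = q(V_B − V_A).
At A: distances to the source charges are 1.22 m, 1.29 m, 0.275 m; V_A = Σ kqᵢ/rᵢ = -1.20×10⁵ V.
At B: distances to the source charges are 1.53 m, 1.27 m, 1.05 m; V_B = Σ kqᵢ/rᵢ = 3840 V.
ΔV = V_B − V_A = 1.24×10⁵ V.
W_ext = qΔV = (-3.23×10⁻⁶ C)(1.24×10⁵ V) = -0.401 J.

-0.401 J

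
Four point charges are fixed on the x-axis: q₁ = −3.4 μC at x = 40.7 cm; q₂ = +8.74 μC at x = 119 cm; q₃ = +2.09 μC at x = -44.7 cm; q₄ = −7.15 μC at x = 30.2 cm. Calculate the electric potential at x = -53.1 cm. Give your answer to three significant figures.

Electric potential is a scalar, so the contributions from each charge add algebraically: V = Σ kqᵢ/rᵢ.
Distances from the field point to each charge: r₁ = 0.938 m, r₂ = 1.72 m, r₃ = 0.0840 m, r₄ = 0.833 m.
V = k[(-3.40×10⁻⁶)/(0.938) + (8.74×10⁻⁶)/(1.72) + (2.09×10⁻⁶)/(0.0840) + (-7.15×10⁻⁶)/(0.833)] = 1.60×10⁵ V.

1.60×10⁵ V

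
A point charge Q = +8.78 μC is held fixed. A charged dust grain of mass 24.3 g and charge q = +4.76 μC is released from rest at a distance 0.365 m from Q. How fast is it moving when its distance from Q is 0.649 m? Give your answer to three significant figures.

Only the electrostatic force acts, so mechanical energy is conserved: ½mv² = U₁ − U₂ = kQq(1/r₁ − 1/r₂).
U₁ − U₂ = (8.99×10⁹ N·m²/C²)(8.78×10⁻⁶ C)(4.76×10⁻⁶ C)(1/0.365 − 1/0.649) = 0.450 J.
v = √(2·0.450/0.0243) = 6.09 m/s.

6.09 m/s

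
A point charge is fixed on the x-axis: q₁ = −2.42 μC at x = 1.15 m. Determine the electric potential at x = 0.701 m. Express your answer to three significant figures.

The total potential is the scalar sum of each charge's contribution, V = Σ kqᵢ/rᵢ.
V = k[(-2.42×10⁻⁶)/(0.449)] = -4.85×10⁴ V.

-4.85×10⁴ V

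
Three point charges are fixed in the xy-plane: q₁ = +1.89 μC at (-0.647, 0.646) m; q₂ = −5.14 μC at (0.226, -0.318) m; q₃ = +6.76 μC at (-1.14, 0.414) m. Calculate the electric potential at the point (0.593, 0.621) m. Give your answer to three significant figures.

2690 V

The total potential is the scalar sum of each charge's contribution, V = Σ kqᵢ/rᵢ.
Distances from the field point to each charge: r₁ = 1.24 m, r₂ = 1.01 m, r₃ = 1.75 m.
V = k[(1.89×10⁻⁶)/(1.24) + (-5.14×10⁻⁶)/(1.01) + (6.76×10⁻⁶)/(1.75)] = 2690 V.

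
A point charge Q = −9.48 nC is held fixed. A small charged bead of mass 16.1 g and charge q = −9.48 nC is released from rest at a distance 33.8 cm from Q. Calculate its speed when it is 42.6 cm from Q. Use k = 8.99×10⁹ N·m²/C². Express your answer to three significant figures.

Only the electrostatic force acts, so mechanical energy is conserved: ½mv² = U₁ − U₂ = kQq(1/r₁ − 1/r₂).
U₁ − U₂ = (8.99×10⁹ N·m²/C²)(-9.48×10⁻⁹ C)(-9.48×10⁻⁹ C)(1/0.338 − 1/0.426) = 4.94×10⁻⁷ J.
v = √(2·4.94×10⁻⁷/0.0161) = 7.83×10⁻³ m/s.

7.83×10⁻³ m/s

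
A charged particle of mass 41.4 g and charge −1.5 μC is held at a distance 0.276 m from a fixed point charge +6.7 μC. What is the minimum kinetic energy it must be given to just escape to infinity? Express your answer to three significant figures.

0.327 J

To just escape, total mechanical energy must reach zero at infinity: ½mv²_min + U = 0, so ½mv²_min = −U = |kQq|/r.
|U| = |kQq|/r = (8.99×10⁹ N·m²/C²)(6.70×10⁻⁶)(1.50×10⁻⁶)/(0.276) = 0.327 J.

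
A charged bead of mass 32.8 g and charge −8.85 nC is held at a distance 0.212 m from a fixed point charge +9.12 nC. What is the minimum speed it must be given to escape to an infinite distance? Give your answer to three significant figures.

To just escape, total mechanical energy must reach zero at infinity: ½mv²_min + U = 0, so ½mv²_min = −U = |kQq|/r.
|U| = |kQq|/r = (8.99×10⁹ N·m²/C²)(9.12×10⁻⁹)(8.85×10⁻⁹)/(0.212) = 3.42×10⁻⁶ J.
v_min = √(2|U|/m) = √(2·3.42×10⁻⁶/0.0328) = 0.0144 m/s.

0.0144 m/s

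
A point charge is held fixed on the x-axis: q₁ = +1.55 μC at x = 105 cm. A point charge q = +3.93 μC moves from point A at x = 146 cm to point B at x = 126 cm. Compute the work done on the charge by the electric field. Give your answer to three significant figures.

-0.127 J

The work done by the electric force is W_field = −ΔU = −q(V_B − V_A) = q(V_A − V_B).
At A: distance to the source charge is 0.410 m; V_A = kq₁/r = 3.40×10⁴ V.
At B: distance to the source charge is 0.210 m; V_B = kq₁/r = 6.64×10⁴ V.
ΔV = V_B − V_A = 3.24×10⁴ V.
W_field = −qΔV = −(3.93×10⁻⁶ C)(3.24×10⁴ V) = -0.127 J.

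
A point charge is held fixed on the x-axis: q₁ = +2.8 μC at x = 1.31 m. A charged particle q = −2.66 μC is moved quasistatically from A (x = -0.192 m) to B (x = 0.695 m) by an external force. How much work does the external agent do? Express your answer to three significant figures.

-0.0643 J

For quasistatic motion the external work equals the change in potential energy: W_ext = qΔV = q(V_B − V_A).
At A: distance to the source charge is 1.50 m; V_A = kq₁/r = 1.68×10⁴ V.
At B: distance to the source charge is 0.615 m; V_B = kq₁/r = 4.09×10⁴ V.
ΔV = V_B − V_A = 2.42×10⁴ V.
W_ext = qΔV = (-2.66×10⁻⁶ C)(2.42×10⁴ V) = -0.0643 J.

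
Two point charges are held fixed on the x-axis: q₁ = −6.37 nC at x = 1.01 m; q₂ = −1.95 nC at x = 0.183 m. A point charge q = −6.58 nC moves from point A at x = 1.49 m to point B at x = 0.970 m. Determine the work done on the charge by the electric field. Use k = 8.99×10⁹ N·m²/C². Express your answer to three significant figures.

The work done by the electric force is W_field = −ΔU = −q(V_B − V_A) = q(V_A − V_B).
At A: distances to the source charges are 0.480 m, 1.31 m; V_A = Σ kqᵢ/rᵢ = -133 V.
At B: distances to the source charges are 0.0400 m, 0.787 m; V_B = Σ kqᵢ/rᵢ = -1450 V.
ΔV = V_B − V_A = -1320 V.
W_field = −qΔV = −(-6.58×10⁻⁹ C)(-1320 V) = -8.69×10⁻⁶ J.

-8.69×10⁻⁶ J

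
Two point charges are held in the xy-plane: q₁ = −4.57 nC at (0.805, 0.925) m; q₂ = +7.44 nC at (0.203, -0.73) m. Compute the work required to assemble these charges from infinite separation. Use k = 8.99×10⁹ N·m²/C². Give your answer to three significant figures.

-1.74×10⁻⁷ J

The work to assemble the configuration equals its total potential energy, U = Σ kqᵢqⱼ/rᵢⱼ over all pairs.
Pair separations: r₁₂ = 1.76 m.
U = (-1.74×10⁻⁷) = -1.74×10⁻⁷ J.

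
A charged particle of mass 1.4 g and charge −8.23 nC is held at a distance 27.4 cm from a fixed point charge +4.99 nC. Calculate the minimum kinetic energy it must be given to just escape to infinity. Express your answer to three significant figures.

To just escape, total mechanical energy must reach zero at infinity: ½mv²_min + U = 0, so ½mv²_min = −U = |kQq|/r.
|U| = |kQq|/r = (8.99×10⁹ N·m²/C²)(4.99×10⁻⁹)(8.23×10⁻⁹)/(0.274) = 1.35×10⁻⁶ J.

1.35×10⁻⁶ J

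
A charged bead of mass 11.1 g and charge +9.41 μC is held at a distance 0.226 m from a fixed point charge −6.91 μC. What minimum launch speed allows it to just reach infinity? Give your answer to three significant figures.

21.6 m/s

To just escape, total mechanical energy must reach zero at infinity: ½mv²_min + U = 0, so ½mv²_min = −U = |kQq|/r.
|U| = |kQq|/r = (8.99×10⁹ N·m²/C²)(6.91×10⁻⁶)(9.41×10⁻⁶)/(0.226) = 2.59 J.
v_min = √(2|U|/m) = √(2·2.59/0.0111) = 21.6 m/s.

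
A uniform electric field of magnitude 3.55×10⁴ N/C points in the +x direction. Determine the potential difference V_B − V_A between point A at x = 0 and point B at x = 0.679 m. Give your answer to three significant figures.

In a uniform field, potential decreases in the direction of E: V_B − V_A = −E·Δx.
V_B − V_A = −(3.55×10⁴ V/m)(0.679 m) = -2.41×10⁴ V.

-2.41×10⁴ V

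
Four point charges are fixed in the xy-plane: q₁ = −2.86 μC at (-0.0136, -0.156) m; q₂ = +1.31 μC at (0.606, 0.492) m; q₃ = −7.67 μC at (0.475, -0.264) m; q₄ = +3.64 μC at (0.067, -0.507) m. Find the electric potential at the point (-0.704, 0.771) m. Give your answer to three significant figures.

-3.55×10⁴ V

Electric potential is a scalar, so the contributions from each charge add algebraically: V = Σ kqᵢ/rᵢ.
Distances from the field point to each charge: r₁ = 1.16 m, r₂ = 1.34 m, r₃ = 1.57 m, r₄ = 1.49 m.
V = k[(-2.86×10⁻⁶)/(1.16) + (1.31×10⁻⁶)/(1.34) + (-7.67×10⁻⁶)/(1.57) + (3.64×10⁻⁶)/(1.49)] = -3.55×10⁴ V.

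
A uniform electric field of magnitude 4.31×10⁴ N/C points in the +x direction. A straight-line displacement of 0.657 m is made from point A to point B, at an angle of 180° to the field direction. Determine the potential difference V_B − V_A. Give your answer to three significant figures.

2.83×10⁴ V

Only the component of displacement along E changes the potential: ΔV = −E·d·cosθ.
ΔV = −(4.31×10⁴ V/m)(0.657 m)cos180° = 2.83×10⁴ V.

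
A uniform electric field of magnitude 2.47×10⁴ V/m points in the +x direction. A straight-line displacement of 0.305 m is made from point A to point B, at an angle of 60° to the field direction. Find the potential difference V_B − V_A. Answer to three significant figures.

-3770 V

Only the component of displacement along E changes the potential: ΔV = −E·d·cosθ.
ΔV = −(2.47×10⁴ V/m)(0.305 m)cos60° = -3770 V.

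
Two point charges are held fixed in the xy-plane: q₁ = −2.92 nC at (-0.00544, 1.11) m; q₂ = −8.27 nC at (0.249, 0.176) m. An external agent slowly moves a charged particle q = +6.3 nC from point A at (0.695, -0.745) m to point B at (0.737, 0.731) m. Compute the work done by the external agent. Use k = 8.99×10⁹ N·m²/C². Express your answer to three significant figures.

For quasistatic motion the external work equals the change in potential energy: W_ext = qΔV = q(V_B − V_A).
At A: distances to the source charges are 1.98 m, 1.02 m; V_A = Σ kqᵢ/rᵢ = -85.9 V.
At B: distances to the source charges are 0.834 m, 0.739 m; V_B = Σ kqᵢ/rᵢ = -132 V.
ΔV = V_B − V_A = -46.2 V.
W_ext = qΔV = (6.30×10⁻⁹ C)(-46.2 V) = -2.91×10⁻⁷ J.

-2.91×10⁻⁷ J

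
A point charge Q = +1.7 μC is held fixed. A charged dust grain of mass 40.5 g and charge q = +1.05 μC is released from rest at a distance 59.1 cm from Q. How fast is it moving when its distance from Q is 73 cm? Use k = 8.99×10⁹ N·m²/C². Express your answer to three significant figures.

Only the electrostatic force acts, so mechanical energy is conserved: ½mv² = U₁ − U₂ = kQq(1/r₁ − 1/r₂).
U₁ − U₂ = (8.99×10⁹ N·m²/C²)(1.70×10⁻⁶ C)(1.05×10⁻⁶ C)(1/0.591 − 1/0.730) = 5.17×10⁻³ J.
v = √(2·5.17×10⁻³/0.0405) = 0.505 m/s.

0.505 m/s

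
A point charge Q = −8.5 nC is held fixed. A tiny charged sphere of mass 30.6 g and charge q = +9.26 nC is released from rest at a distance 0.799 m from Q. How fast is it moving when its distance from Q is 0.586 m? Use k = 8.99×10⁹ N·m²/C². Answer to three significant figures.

Only the electrostatic force acts, so mechanical energy is conserved: ½mv² = U₁ − U₂ = kQq(1/r₁ − 1/r₂).
U₁ − U₂ = (8.99×10⁹ N·m²/C²)(-8.50×10⁻⁹ C)(9.26×10⁻⁹ C)(1/0.799 − 1/0.586) = 3.22×10⁻⁷ J.
v = √(2·3.22×10⁻⁷/0.0306) = 4.59×10⁻³ m/s.

4.59×10⁻³ m/s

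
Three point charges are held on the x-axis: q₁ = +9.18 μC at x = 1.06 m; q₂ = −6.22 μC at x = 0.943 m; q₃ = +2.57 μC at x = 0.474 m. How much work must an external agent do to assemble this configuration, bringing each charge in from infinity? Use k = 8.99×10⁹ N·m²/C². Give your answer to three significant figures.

The assembly work is the sum of pairwise potential energies, U = Σ_{i<j} kqᵢqⱼ/rᵢⱼ.
Pair separations: r₁₂ = 0.117 m, r₁₃ = 0.586 m, r₂₃ = 0.469 m.
U = (-4.39) + (0.362) + (-0.306) = -4.33 J.

-4.33 J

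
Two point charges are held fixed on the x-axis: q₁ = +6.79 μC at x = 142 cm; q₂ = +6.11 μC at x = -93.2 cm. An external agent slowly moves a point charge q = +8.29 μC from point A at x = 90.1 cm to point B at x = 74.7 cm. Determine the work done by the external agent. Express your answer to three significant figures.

For quasistatic motion the external work equals the change in potential energy: W_ext = qΔV = q(V_B − V_A).
At A: distances to the source charges are 0.519 m, 1.83 m; V_A = Σ kqᵢ/rᵢ = 1.48×10⁵ V.
At B: distances to the source charges are 0.673 m, 1.68 m; V_B = Σ kqᵢ/rᵢ = 1.23×10⁵ V.
ΔV = V_B − V_A = -2.42×10⁴ V.
W_ext = qΔV = (8.29×10⁻⁶ C)(-2.42×10⁴ V) = -0.200 J.

-0.200 J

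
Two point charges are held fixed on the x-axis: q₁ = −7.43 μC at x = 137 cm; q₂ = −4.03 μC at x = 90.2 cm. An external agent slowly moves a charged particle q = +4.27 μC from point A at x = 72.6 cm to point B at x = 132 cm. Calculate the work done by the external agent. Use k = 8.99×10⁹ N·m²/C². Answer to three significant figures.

For quasistatic motion the external work equals the change in potential energy: W_ext = qΔV = q(V_B − V_A).
At A: distances to the source charges are 0.644 m, 0.176 m; V_A = Σ kqᵢ/rᵢ = -3.10×10⁵ V.
At B: distances to the source charges are 0.0500 m, 0.418 m; V_B = Σ kqᵢ/rᵢ = -1.42×10⁶ V.
ΔV = V_B − V_A = -1.11×10⁶ V.
W_ext = qΔV = (4.27×10⁻⁶ C)(-1.11×10⁶ V) = -4.75 J.

-4.75 J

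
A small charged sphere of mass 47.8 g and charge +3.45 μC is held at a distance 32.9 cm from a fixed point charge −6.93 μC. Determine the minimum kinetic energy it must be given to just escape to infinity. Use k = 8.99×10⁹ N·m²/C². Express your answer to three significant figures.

To just escape, total mechanical energy must reach zero at infinity: ½mv²_min + U = 0, so ½mv²_min = −U = |kQq|/r.
|U| = |kQq|/r = (8.99×10⁹ N·m²/C²)(6.93×10⁻⁶)(3.45×10⁻⁶)/(0.329) = 0.653 J.

0.653 J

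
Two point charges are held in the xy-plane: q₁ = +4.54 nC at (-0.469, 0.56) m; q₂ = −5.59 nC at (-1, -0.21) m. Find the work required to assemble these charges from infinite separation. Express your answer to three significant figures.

-2.44×10⁻⁷ J

The assembly work is the sum of pairwise potential energies, U = Σ_{i<j} kqᵢqⱼ/rᵢⱼ.
Pair separations: r₁₂ = 0.935 m.
U = (-2.44×10⁻⁷) = -2.44×10⁻⁷ J.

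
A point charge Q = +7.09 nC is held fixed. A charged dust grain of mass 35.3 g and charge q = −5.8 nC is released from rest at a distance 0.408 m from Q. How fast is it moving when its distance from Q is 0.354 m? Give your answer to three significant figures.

Only the electrostatic force acts, so mechanical energy is conserved: ½mv² = U₁ − U₂ = kQq(1/r₁ − 1/r₂).
U₁ − U₂ = (8.99×10⁹ N·m²/C²)(7.09×10⁻⁹ C)(-5.80×10⁻⁹ C)(1/0.408 − 1/0.354) = 1.38×10⁻⁷ J.
v = √(2·1.38×10⁻⁷/0.0353) = 2.80×10⁻³ m/s.

2.80×10⁻³ m/s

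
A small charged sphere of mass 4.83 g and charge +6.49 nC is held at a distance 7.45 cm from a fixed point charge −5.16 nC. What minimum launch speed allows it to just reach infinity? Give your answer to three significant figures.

0.0409 m/s

To just escape, total mechanical energy must reach zero at infinity: ½mv²_min + U = 0, so ½mv²_min = −U = |kQq|/r.
|U| = |kQq|/r = (8.99×10⁹ N·m²/C²)(5.16×10⁻⁹)(6.49×10⁻⁹)/(0.0745) = 4.04×10⁻⁶ J.
v_min = √(2|U|/m) = √(2·4.04×10⁻⁶/4.83×10⁻³) = 0.0409 m/s.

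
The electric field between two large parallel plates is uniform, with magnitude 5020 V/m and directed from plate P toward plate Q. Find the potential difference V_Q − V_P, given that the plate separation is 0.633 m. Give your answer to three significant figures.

In a uniform field, potential decreases in the direction of E: ΔV = −E·d for a displacement d parallel to E.
Going from P to Q is a displacement of 0.633 m along the field, so V_Q − V_P = −Ed = -3180 V.

-3180 V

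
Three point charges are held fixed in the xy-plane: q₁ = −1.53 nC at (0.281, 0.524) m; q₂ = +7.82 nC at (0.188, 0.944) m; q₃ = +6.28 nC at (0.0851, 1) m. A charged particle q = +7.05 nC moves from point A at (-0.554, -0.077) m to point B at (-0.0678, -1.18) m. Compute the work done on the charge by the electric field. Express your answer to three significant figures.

The work done by the electric force is W_field = −ΔU = −q(V_B − V_A) = q(V_A − V_B).
At A: distances to the source charges are 1.03 m, 1.26 m, 1.25 m; V_A = Σ kqᵢ/rᵢ = 87.4 V.
At B: distances to the source charges are 1.74 m, 2.14 m, 2.19 m; V_B = Σ kqᵢ/rᵢ = 50.8 V.
ΔV = V_B − V_A = -36.6 V.
W_field = −qΔV = −(7.05×10⁻⁹ C)(-36.6 V) = 2.58×10⁻⁷ J.

2.58×10⁻⁷ J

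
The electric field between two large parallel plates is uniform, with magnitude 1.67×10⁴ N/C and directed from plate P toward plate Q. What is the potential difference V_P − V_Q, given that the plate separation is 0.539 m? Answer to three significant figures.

9000 V

In a uniform field, potential decreases in the direction of E: ΔV = −E·d for a displacement d parallel to E.
Going from Q to P is a displacement of 0.539 m opposite to the field, so V_P − V_Q = +Ed = 9000 V.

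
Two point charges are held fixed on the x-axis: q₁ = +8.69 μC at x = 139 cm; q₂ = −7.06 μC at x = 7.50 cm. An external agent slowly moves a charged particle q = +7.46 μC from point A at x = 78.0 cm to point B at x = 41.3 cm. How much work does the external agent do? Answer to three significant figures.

For quasistatic motion the external work equals the change in potential energy: W_ext = qΔV = q(V_B − V_A).
At A: distances to the source charges are 0.610 m, 0.705 m; V_A = Σ kqᵢ/rᵢ = 3.80×10⁴ V.
At B: distances to the source charges are 0.977 m, 0.338 m; V_B = Σ kqᵢ/rᵢ = -1.08×10⁵ V.
ΔV = V_B − V_A = -1.46×10⁵ V.
W_ext = qΔV = (7.46×10⁻⁶ C)(-1.46×10⁵ V) = -1.09 J.

-1.09 J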